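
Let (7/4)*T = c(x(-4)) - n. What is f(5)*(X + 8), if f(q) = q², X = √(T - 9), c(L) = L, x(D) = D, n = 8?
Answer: 200 + 25*I*√777/7 ≈ 200.0 + 99.553*I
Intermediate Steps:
T = -48/7 (T = 4*(-4 - 1*8)/7 = 4*(-4 - 8)/7 = (4/7)*(-12) = -48/7 ≈ -6.8571)
X = I*√777/7 (X = √(-48/7 - 9) = √(-111/7) = I*√777/7 ≈ 3.9821*I)
f(5)*(X + 8) = 5²*(I*√777/7 + 8) = 25*(8 + I*√777/7) = 200 + 25*I*√777/7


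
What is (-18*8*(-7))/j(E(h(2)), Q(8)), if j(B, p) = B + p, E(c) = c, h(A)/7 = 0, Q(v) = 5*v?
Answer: 126/5 ≈ 25.200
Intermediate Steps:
h(A) = 0 (h(A) = 7*0 = 0)
(-18*8*(-7))/j(E(h(2)), Q(8)) = (-18*8*(-7))/(0 + 5*8) = (-144*(-7))/(0 + 40) = 1008/40 = 1008*(1/40) = 126/5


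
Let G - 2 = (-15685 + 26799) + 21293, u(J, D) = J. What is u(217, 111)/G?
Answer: 217/32409 ≈ 0.0066957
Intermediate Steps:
G = 32409 (G = 2 + ((-15685 + 26799) + 21293) = 2 + (11114 + 21293) = 2 + 32407 = 32409)
u(217, 111)/G = 217/32409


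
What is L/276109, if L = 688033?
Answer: 688033/276109 ≈ 2.4919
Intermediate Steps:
L/276109 = 688033/276109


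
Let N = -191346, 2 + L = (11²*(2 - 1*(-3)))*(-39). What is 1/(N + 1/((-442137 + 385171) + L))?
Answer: -80563/15415407799 ≈ -5.2261e-6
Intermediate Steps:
L = -23597 (L = -2 + (11²*(2 - 1*(-3)))*(-39) = -2 + (121*(2 + 3))*(-39) = -2 + (121*5)*(-39) = -2 + 605*(-39) = -2 - 23595 = -23597)
1/(N + 1/((-442137 + 385171) + L)) = 1/(-191346 + 1/((-442137 + 385171) - 23597)) = 1/(-191346 + 1/(-56966 - 23597)) = 1/(-191346 + 1/(-80563)) = 1/(-191346 - 1/80563) = 1/(-15415407799/80563) = -80563/15415407799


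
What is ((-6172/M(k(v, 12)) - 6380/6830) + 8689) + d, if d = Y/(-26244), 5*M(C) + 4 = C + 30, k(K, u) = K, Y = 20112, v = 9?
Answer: 81615566273/10456047 ≈ 7805.6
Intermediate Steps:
M(C) = 26/5 + C/5 (M(C) = -4/5 + (C + 30)/5 = -4/5 + (30 + C)/5 = -4/5 + (6 + C/5) = 26/5 + C/5)
d = -1676/2187 (d = 20112/(-26244) = 20112*(-1/26244) = -1676/2187 ≈ -0.76635)
((-6172/M(k(v, 12)) - 6380/6830) + 8689) + d = ((-6172/(26/5 + (1/5)*9) - 6380/6830) + 8689) - 1676/2187 = ((-6172/(26/5 + 9/5) - 6380*1/6830) + 8689) - 1676/2187 = ((-6172/7 - 638/683) + 8689) - 1676/2187 = (-4219942/4781 + 8689) - 1676/2187 = 37322167/4781 - 1676/2187 = 81615566273/10456047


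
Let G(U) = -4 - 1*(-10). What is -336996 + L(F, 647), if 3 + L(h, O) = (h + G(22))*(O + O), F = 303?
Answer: 62847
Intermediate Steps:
G(U) = 6 (G(U) = -4 + 10 = 6)
L(h, O) = -3 + 2*O*(6 + h) (L(h, O) = -3 + (h + 6)*(O + O) = -3 + (6 + h)*(2*O) = -3 + 2*O*(6 + h))
-336996 + L(F, 647) = -336996 + (-3 + 12*647 + 2*647*303) = -336996 + (-3 + 7764 + 392082) = -336996 + 399843 = 62847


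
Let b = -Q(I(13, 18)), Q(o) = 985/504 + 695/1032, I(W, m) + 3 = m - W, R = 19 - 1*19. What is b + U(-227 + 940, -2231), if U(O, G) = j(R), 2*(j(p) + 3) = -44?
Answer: -299375/10836 ≈ -27.628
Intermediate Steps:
R = 0 (R = 19 - 19 = 0)
I(W, m) = -3 + m - W (I(W, m) = -3 + (m - W) = -3 + m - W)
j(p) = -25 (j(p) = -3 + (1/2)*(-44) = -3 - 22 = -25)
Q(o) = 28475/10836 (Q(o) = 985*(1/504) + 695*(1/1032) = 985/504 + 695/1032 = 28475/10836)
U(O, G) = -25
b = -28475/10836 (b = -1*28475/10836 = -28475/10836 ≈ -2.6278)
b + U(-227 + 940, -2231) = -28475/10836 - 25 = -299375/10836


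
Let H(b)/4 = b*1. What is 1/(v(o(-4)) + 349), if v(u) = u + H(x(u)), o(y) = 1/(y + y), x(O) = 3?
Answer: 8/2887 ≈ 0.0027710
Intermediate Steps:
o(y) = 1/(2*y)
H(b) = 4*b (H(b) = 4*(b*1) = 4*b)
v(u) = 12 + u (v(u) = u + 4*3 = u + 12 = 12 + u)
1/(v(o(-4)) + 349) = 1/((12 + (½)/(-4)) + 349) = 1/((12 + (½)*(-¼)) + 349) = 1/((12 - ⅛) + 349) = 1/(95/8 + 349) = 1/(2887/8) = 8/2887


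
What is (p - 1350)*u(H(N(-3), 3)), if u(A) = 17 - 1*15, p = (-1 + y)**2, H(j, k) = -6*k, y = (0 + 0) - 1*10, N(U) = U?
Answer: -2458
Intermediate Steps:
y = -10 (y = 0 - 10 = -10)
p = 121 (p = (-1 - 10)**2 = (-11)**2 = 121)
u(A) = 2 (u(A) = 17 - 15 = 2)
(p - 1350)*u(H(N(-3), 3)) = (121 - 1350)*2 = -1229*2 = -2458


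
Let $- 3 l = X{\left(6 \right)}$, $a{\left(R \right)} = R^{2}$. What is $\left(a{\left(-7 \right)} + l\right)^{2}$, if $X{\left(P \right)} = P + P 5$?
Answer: $1369$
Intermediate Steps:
$X{\left(P \right)} = 6 P$ ($X{\left(P \right)} = P + 5 P = 6 P$)
$l = -12$ ($l = - \frac{6 \cdot 6}{3} = \left(- \frac{1}{3}\right) 36 = -12$)
$\left(a{\left(-7 \right)} + l\right)^{2} = \left(\left(-7\right)^{2} - 12\right)^{2} = \left(49 - 12\right)^{2} = 37^{2} = 1369$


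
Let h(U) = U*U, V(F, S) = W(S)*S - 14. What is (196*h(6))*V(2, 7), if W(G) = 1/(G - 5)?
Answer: -74088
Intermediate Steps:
W(G) = 1/(-5 + G)
V(F, S) = -14 + S/(-5 + S) (V(F, S) = S/(-5 + S) - 14 = -14 + S/(-5 + S))
h(U) = U**2
(196*h(6))*V(2, 7) = (196*6**2)*((70 - 13*7)/(-5 + 7)) = (196*36)*((70 - 91)/2) = 7056*((1/2)*(-21)) = 7056*(-21/2) = -74088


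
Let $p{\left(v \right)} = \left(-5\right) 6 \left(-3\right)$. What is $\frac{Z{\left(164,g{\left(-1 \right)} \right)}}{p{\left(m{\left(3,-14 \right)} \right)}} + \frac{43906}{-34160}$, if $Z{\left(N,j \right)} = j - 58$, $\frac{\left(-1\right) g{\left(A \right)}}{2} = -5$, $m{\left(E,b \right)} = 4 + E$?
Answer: $- \frac{93187}{51240} \approx -1.8186$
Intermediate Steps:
$g{\left(A \right)} = 10$ ($g{\left(A \right)} = \left(-2\right) \left(-5\right) = 10$)
$Z{\left(N,j \right)} = -58 + j$
$p{\left(v \right)} = 90$ ($p{\left(v \right)} = \left(-30\right) \left(-3\right) = 90$)
$\frac{Z{\left(164,g{\left(-1 \right)} \right)}}{p{\left(m{\left(3,-14 \right)} \right)}} + \frac{43906}{-34160} = \frac{-58 + 10}{90} + \frac{43906}{-34160} = \left(-48\right) \frac{1}{90} + 43906 \left(- \frac{1}{34160}\right) = - \frac{8}{15} - \frac{21953}{17080} = - \frac{93187}{51240}$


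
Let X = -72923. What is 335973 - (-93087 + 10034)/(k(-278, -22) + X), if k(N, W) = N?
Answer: 24593476520/73201 ≈ 3.3597e+5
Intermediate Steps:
335973 - (-93087 + 10034)/(k(-278, -22) + X) = 335973 - (-93087 + 10034)/(-278 - 72923) = 335973 - (-83053)/(-73201) = 335973 - (-83053)*(-1)/73201 = 335973 - 1*83053/73201 = 335973 - 83053/73201 = 24593476520/73201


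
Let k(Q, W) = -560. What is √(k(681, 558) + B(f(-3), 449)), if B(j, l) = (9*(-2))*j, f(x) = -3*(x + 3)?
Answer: 4*I*√35 ≈ 23.664*I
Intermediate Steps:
f(x) = -9 - 3*x (f(x) = -3*(3 + x) = -9 - 3*x)
B(j, l) = -18*j
√(k(681, 558) + B(f(-3), 449)) = √(-560 - 18*(-9 - 3*(-3))) = √(-560 - 18*(-9 + 9)) = √(-560 - 18*0) = √(-560 + 0) = √(-560) = 4*I*√35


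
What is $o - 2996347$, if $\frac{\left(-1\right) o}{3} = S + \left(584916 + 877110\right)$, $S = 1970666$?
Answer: $-13294423$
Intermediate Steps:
$o = -10298076$ ($o = - 3 \left(1970666 + \left(584916 + 877110\right)\right) = - 3 \left(1970666 + 1462026\right) = \left(-3\right) 3432692 = -10298076$)
$o - 2996347 = -10298076 - 2996347 = -13294423$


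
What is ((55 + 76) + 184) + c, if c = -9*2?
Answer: 297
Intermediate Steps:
c = -18
((55 + 76) + 184) + c = ((55 + 76) + 184) - 18 = (131 + 184) - 18 = 315 - 18 = 297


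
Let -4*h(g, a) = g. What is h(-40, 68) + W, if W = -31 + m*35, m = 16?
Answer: 539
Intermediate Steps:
h(g, a) = -g/4
W = 529 (W = -31 + 16*35 = -31 + 560 = 529)
h(-40, 68) + W = -¼*(-40) + 529 = 10 + 529 = 539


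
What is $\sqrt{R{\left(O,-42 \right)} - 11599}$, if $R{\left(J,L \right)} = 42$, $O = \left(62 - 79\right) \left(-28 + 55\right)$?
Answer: $i \sqrt{11557} \approx 107.5 i$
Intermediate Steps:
$O = -459$ ($O = \left(-17\right) 27 = -459$)
$\sqrt{R{\left(O,-42 \right)} - 11599} = \sqrt{42 - 11599} = \sqrt{-11557} = i \sqrt{11557}$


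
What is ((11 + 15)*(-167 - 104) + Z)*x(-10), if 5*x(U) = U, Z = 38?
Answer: 14016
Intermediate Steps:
x(U) = U/5
((11 + 15)*(-167 - 104) + Z)*x(-10) = ((11 + 15)*(-167 - 104) + 38)*((1/5)*(-10)) = (26*(-271) + 38)*(-2) = (-7046 + 38)*(-2) = -7008*(-2) = 14016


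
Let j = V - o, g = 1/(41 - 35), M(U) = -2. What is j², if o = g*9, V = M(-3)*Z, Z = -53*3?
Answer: 400689/4 ≈ 1.0017e+5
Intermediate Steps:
Z = -159
g = ⅙ (g = 1/6 = ⅙ ≈ 0.16667)
V = 318 (V = -2*(-159) = 318)
o = 3/2 (o = (⅙)*9 = 3/2 ≈ 1.5000)
j = 633/2 (j = 318 - 1*3/2 = 318 - 3/2 = 633/2 ≈ 316.50)
j² = (633/2)² = 400689/4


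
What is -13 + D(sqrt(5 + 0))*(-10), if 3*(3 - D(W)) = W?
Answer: -43 + 10*sqrt(5)/3 ≈ -35.546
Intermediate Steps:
D(W) = 3 - W/3
-13 + D(sqrt(5 + 0))*(-10) = -13 + (3 - sqrt(5 + 0)/3)*(-10) = -13 + (3 - sqrt(5)/3)*(-10) = -13 + (-30 + 10*sqrt(5)/3) = -43 + 10*sqrt(5)/3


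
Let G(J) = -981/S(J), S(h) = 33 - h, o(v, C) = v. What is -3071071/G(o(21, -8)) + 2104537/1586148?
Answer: 2165042297959/57630044 ≈ 37568.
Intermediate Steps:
G(J) = -981/(33 - J)
-3071071/G(o(21, -8)) + 2104537/1586148 = -3071071/(981/(-33 + 21)) + 2104537/1586148 = -3071071/(981/(-12)) + 2104537*(1/1586148) = -3071071/(981*(-1/12)) + 2104537/1586148 = -3071071/(-327/4) + 2104537/1586148 = -3071071*(-4/327) + 2104537/1586148 = 12284284/327 + 2104537/1586148 = 2165042297959/57630044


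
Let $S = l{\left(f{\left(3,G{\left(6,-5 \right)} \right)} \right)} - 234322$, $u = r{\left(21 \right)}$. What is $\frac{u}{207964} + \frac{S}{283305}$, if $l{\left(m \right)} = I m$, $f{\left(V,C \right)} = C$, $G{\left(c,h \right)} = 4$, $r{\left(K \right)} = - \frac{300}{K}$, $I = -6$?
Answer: $- \frac{85294262827}{103105171785} \approx -0.82726$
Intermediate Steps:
$u = - \frac{100}{7}$ ($u = - \frac{300}{21} = \left(-300\right) \frac{1}{21} = - \frac{100}{7} \approx -14.286$)
$l{\left(m \right)} = - 6 m$
$S = -234346$ ($S = \left(-6\right) 4 - 234322 = -24 - 234322 = -234346$)
$\frac{u}{207964} + \frac{S}{283305} = - \frac{100}{7 \cdot 207964} - \frac{234346}{283305} = \left(- \frac{100}{7}\right) \frac{1}{207964} - \frac{234346}{283305} = - \frac{25}{363937} - \frac{234346}{283305} = - \frac{85294262827}{103105171785}$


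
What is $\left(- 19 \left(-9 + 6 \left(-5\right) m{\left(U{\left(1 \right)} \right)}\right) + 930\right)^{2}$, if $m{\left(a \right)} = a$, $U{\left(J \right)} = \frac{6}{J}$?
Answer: $20439441$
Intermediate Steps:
$\left(- 19 \left(-9 + 6 \left(-5\right) m{\left(U{\left(1 \right)} \right)}\right) + 930\right)^{2} = \left(- 19 \left(-9 + 6 \left(-5\right) \frac{6}{1}\right) + 930\right)^{2} = \left(- 19 \left(-9 - 30 \cdot 6 \cdot 1\right) + 930\right)^{2} = \left(- 19 \left(-9 - 180\right) + 930\right)^{2} = \left(\left(-19\right) \left(-189\right) + 930\right)^{2} = \left(3591 + 930\right)^{2} = 4521^{2} = 20439441$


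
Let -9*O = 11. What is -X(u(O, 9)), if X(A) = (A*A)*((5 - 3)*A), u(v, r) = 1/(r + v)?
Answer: -729/171500 ≈ -0.0042507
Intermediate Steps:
O = -11/9 (O = -⅑*11 = -11/9 ≈ -1.2222)
X(A) = 2*A³ (X(A) = A²*(2*A) = 2*A³)
-X(u(O, 9)) = -2*(1/(9 - 11/9))³ = -2*(1/(70/9))³ = -2*(9/70)³ = -2*729/343000 = -1*729/171500 = -729/171500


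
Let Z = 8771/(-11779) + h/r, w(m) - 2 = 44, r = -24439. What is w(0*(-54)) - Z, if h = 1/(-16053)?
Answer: 216012949994756/4621128645993 ≈ 46.745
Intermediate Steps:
w(m) = 46 (w(m) = 2 + 44 = 46)
h = -1/16053 ≈ -6.2294e-5
Z = -3441032279078/4621128645993 (Z = 8771/(-11779) - 1/16053/(-24439) = 8771*(-1/11779) - 1/16053*(-1/24439) = -8771/11779 + 1/392319267 = -3441032279078/4621128645993 ≈ -0.74463)
w(0*(-54)) - Z = 46 - 1*(-3441032279078/4621128645993) = 46 + 3441032279078/4621128645993 = 216012949994756/4621128645993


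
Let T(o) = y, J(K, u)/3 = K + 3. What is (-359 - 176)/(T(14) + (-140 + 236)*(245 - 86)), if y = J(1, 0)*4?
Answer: -535/15312 ≈ -0.034940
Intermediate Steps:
J(K, u) = 9 + 3*K (J(K, u) = 3*(K + 3) = 3*(3 + K) = 9 + 3*K)
y = 48 (y = (9 + 3*1)*4 = (9 + 3)*4 = 12*4 = 48)
T(o) = 48
(-359 - 176)/(T(14) + (-140 + 236)*(245 - 86)) = (-359 - 176)/(48 + (-140 + 236)*(245 - 86)) = -535/(48 + 96*159) = -535/(48 + 15264) = -535/15312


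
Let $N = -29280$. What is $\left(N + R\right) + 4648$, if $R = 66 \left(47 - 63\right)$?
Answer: $-25688$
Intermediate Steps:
$R = -1056$ ($R = 66 \left(-16\right) = -1056$)
$\left(N + R\right) + 4648 = \left(-29280 - 1056\right) + 4648 = -30336 + 4648 = -25688$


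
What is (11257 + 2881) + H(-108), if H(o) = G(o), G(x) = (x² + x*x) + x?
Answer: 37358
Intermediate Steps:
G(x) = x + 2*x² (G(x) = (x² + x²) + x = 2*x² + x = x + 2*x²)
H(o) = o*(1 + 2*o)
(11257 + 2881) + H(-108) = (11257 + 2881) - 108*(1 + 2*(-108)) = 14138 - 108*(1 - 216) = 14138 - 108*(-215) = 14138 + 23220 = 37358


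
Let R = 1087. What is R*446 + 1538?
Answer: 486340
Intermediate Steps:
R*446 + 1538 = 1087*446 + 1538 = 484802 + 1538 = 486340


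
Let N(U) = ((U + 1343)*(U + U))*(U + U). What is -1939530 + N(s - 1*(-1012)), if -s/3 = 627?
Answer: 1429845726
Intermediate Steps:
s = -1881 (s = -3*627 = -1881)
N(U) = 4*U²*(1343 + U) (N(U) = ((1343 + U)*(2*U))*(2*U) = (2*U*(1343 + U))*(2*U) = 4*U²*(1343 + U))
-1939530 + N(s - 1*(-1012)) = -1939530 + 4*(-1881 - 1*(-1012))²*(1343 + (-1881 - 1*(-1012))) = -1939530 + 4*(-1881 + 1012)²*(1343 + (-1881 + 1012)) = -1939530 + 4*(-869)²*(1343 - 869) = -1939530 + 4*755161*474 = -1939530 + 1431785256 = 1429845726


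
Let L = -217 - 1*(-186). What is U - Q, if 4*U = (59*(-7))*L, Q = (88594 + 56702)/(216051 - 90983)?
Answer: 400166105/125068 ≈ 3199.6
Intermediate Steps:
L = -31 (L = -217 + 186 = -31)
Q = 36324/31267 (Q = 145296/125068 = 145296*(1/125068) = 36324/31267 ≈ 1.1617)
U = 12803/4 (U = ((59*(-7))*(-31))/4 = (-413*(-31))/4 = (1/4)*12803 = 12803/4 ≈ 3200.8)
U - Q = 12803/4 - 1*36324/31267 = 12803/4 - 36324/31267 = 400166105/125068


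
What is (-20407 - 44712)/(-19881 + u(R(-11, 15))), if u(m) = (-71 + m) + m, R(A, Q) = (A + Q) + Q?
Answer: 65119/19914 ≈ 3.2700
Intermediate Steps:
R(A, Q) = A + 2*Q
u(m) = -71 + 2*m
(-20407 - 44712)/(-19881 + u(R(-11, 15))) = (-20407 - 44712)/(-19881 + (-71 + 2*(-11 + 2*15))) = -65119/(-19881 + (-71 + 2*(-11 + 30))) = -65119/(-19881 + (-71 + 2*19)) = -65119/(-19881 + (-71 + 38)) = -65119/(-19881 - 33) = -65119/(-19914) = -65119*(-1/19914) = 65119/19914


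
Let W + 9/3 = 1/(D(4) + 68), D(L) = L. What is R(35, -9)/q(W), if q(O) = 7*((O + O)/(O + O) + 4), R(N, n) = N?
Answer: 1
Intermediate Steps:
W = -215/72 (W = -3 + 1/(4 + 68) = -3 + 1/72 = -215/72 ≈ -2.9861)
q(O) = 35 (q(O) = 7*((2*O)/((2*O)) + 4) = 7*((2*O)*(1/(2*O)) + 4) = 7*(1 + 4) = 7*5 = 35)
R(35, -9)/q(W) = 35/35 = 35*(1/35) = 1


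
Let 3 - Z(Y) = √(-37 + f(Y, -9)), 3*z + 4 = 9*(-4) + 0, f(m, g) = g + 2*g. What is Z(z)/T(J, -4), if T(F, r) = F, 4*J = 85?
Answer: 12/85 - 32*I/85 ≈ 0.14118 - 0.37647*I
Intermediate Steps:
J = 85/4 (J = (¼)*85 = 85/4 ≈ 21.250)
f(m, g) = 3*g
z = -40/3 (z = -4/3 + (9*(-4) + 0)/3 = -4/3 + (-36 + 0)/3 = -4/3 + (⅓)*(-36) = -4/3 - 12 = -40/3 ≈ -13.333)
Z(Y) = 3 - 8*I (Z(Y) = 3 - √(-37 + 3*(-9)) = 3 - √(-37 - 27) = 3 - √(-64) = 3 - 8*I)
Z(z)/T(J, -4) = (3 - 8*I)/(85/4) = (3 - 8*I)*(4/85) = 12/85 - 32*I/85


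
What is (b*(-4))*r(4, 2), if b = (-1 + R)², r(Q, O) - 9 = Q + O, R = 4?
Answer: -540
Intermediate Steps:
r(Q, O) = 9 + O + Q (r(Q, O) = 9 + (Q + O) = 9 + (O + Q) = 9 + O + Q)
b = 9 (b = (-1 + 4)² = 3² = 9)
(b*(-4))*r(4, 2) = (9*(-4))*(9 + 2 + 4) = -36*15 = -540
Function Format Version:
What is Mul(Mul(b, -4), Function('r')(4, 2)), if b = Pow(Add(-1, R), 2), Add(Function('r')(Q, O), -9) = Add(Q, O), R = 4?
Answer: -540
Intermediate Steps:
Function('r')(Q, O) = Add(9, O, Q) (Function('r')(Q, O) = Add(9, Add(Q, O)) = Add(9, Add(O, Q)) = Add(9, O, Q))
b = 9 (b = Pow(Add(-1, 4), 2) = Pow(3, 2) = 9)
Mul(Mul(b, -4), Function('r')(4, 2)) = Mul(Mul(9, -4), Add(9, 2, 4)) = Mul(-36, 15) = -540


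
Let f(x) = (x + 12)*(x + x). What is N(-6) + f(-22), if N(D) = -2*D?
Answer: 452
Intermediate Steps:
f(x) = 2*x*(12 + x) (f(x) = (12 + x)*(2*x) = 2*x*(12 + x))
N(-6) + f(-22) = -2*(-6) + 2*(-22)*(12 - 22) = 12 + 2*(-22)*(-10) = 12 + 440 = 452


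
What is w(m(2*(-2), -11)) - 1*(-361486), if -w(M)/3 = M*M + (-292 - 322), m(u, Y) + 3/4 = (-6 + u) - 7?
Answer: 5798125/16 ≈ 3.6238e+5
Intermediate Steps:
m(u, Y) = -55/4 + u (m(u, Y) = -3/4 + ((-6 + u) - 7) = -3/4 + (-13 + u) = -55/4 + u)
w(M) = 1842 - 3*M**2 (w(M) = -3*(M*M + (-292 - 322)) = -3*(M**2 - 614) = -3*(-614 + M**2) = 1842 - 3*M**2)
w(m(2*(-2), -11)) - 1*(-361486) = (1842 - 3*(-55/4 + 2*(-2))**2) - 1*(-361486) = (1842 - 3*(-55/4 - 4)**2) + 361486 = (1842 - 3*(-71/4)**2) + 361486 = (1842 - 3*5041/16) + 361486 = (1842 - 15123/16) + 361486 = 14349/16 + 361486 = 5798125/16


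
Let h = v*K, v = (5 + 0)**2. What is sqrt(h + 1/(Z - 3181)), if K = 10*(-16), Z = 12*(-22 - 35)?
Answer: I*sqrt(59752903865)/3865 ≈ 63.246*I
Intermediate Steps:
Z = -684 (Z = 12*(-57) = -684)
v = 25 (v = 5**2 = 25)
K = -160
h = -4000 (h = 25*(-160) = -4000)
sqrt(h + 1/(Z - 3181)) = sqrt(-4000 + 1/(-684 - 3181)) = sqrt(-4000 + 1/(-3865)) = sqrt(-4000 - 1/3865) = sqrt(-15460001/3865) = I*sqrt(59752903865)/3865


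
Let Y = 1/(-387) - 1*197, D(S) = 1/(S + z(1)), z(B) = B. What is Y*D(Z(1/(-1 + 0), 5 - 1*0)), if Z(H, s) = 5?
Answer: -38120/1161 ≈ -32.834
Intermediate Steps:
D(S) = 1/(1 + S) (D(S) = 1/(S + 1) = 1/(1 + S))
Y = -76240/387 (Y = -1/387 - 197 = -76240/387 ≈ -197.00)
Y*D(Z(1/(-1 + 0), 5 - 1*0)) = -76240/(387*(1 + 5)) = -76240/387/6 = -76240/387*⅙ = -38120/1161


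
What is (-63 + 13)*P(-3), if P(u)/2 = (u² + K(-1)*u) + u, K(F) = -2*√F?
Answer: -600 - 600*I ≈ -600.0 - 600.0*I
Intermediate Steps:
P(u) = 2*u + 2*u² - 4*I*u (P(u) = 2*((u² + (-2*I)*u) + u) = 2*((u² - 2*I*u) + u) = 2*(u + u² - 2*I*u) = 2*u + 2*u² - 4*I*u)
(-63 + 13)*P(-3) = (-63 + 13)*(2*(-3)*(1 - 3 - 2*I)) = -100*(-3)*(-2 - 2*I) = -50*(12 + 12*I) = -600 - 600*I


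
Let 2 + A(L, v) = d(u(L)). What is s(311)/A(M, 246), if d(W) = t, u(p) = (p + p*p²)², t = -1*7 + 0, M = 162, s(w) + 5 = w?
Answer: -34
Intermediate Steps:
s(w) = -5 + w
t = -7 (t = -7 + 0 = -7)
u(p) = (p + p³)²
d(W) = -7
A(L, v) = -9 (A(L, v) = -2 - 7 = -9)
s(311)/A(M, 246) = (-5 + 311)/(-9) = 306*(-⅑) = -34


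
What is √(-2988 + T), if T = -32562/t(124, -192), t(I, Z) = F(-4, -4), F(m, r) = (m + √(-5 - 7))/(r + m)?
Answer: 6*√((-3784 + 83*I*√3)/(2 - I*√3)) ≈ 75.244 - 214.16*I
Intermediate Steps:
F(m, r) = (m + 2*I*√3)/(m + r) (F(m, r) = (m + √(-12))/(m + r) = (m + 2*I*√3)/(m + r))
t(I, Z) = ½ - I*√3/4 (t(I, Z) = (-4 + 2*I*√3)/(-4 - 4) = (-4 + 2*I*√3)/(-8) = -(-4 + 2*I*√3)/8 = ½ - I*√3/4)
T = -32562/(½ - I*√3/4) ≈ -37214.0 - 32228.0*I
√(-2988 + T) = √(-2988 + (-260496/7 - 130248*I*√3/7)) = √(-281412/7 - 130248*I*√3/7)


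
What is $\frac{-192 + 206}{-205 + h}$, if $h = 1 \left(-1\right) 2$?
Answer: $- \frac{14}{207} \approx -0.067633$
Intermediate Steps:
$h = -2$ ($h = \left(-1\right) 2 = -2$)
$\frac{-192 + 206}{-205 + h} = \frac{-192 + 206}{-205 - 2} = \frac{14}{-207} = 14 \left(- \frac{1}{207}\right) = - \frac{14}{207}$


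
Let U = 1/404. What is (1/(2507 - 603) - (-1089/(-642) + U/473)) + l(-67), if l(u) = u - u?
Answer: -16504141469/9732697744 ≈ -1.6957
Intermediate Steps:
U = 1/404 ≈ 0.0024752
l(u) = 0
(1/(2507 - 603) - (-1089/(-642) + U/473)) + l(-67) = (1/(2507 - 603) - (-1089/(-642) + (1/404)/473)) + 0 = (1/1904 - (-1089*(-1/642) + (1/404)*(1/473))) + 0 = (1/1904 - (363/214 + 1/191092)) + 0 = (1/1904 - 1*34683305/20446844) + 0 = (1/1904 - 34683305/20446844) + 0 = -16504141469/9732697744 + 0 = -16504141469/9732697744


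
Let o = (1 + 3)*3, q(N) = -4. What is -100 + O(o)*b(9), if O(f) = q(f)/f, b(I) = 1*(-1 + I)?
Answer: -308/3 ≈ -102.67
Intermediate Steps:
b(I) = -1 + I
o = 12 (o = 4*3 = 12)
O(f) = -4/f
-100 + O(o)*b(9) = -100 + (-4/12)*(-1 + 9) = -100 - 4*1/12*8 = -100 - ⅓*8 = -100 - 8/3 = -308/3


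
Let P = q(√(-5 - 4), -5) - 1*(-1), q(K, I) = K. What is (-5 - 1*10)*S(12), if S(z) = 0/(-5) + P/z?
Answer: -5/4 - 15*I/4 ≈ -1.25 - 3.75*I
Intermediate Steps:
P = 1 + 3*I (P = √(-5 - 4) - 1*(-1) = √(-9) + 1 = 3*I + 1 = 1 + 3*I ≈ 1.0 + 3.0*I)
S(z) = (1 + 3*I)/z (S(z) = 0/(-5) + (1 + 3*I)/z = 0*(-⅕) + (1 + 3*I)/z = 0 + (1 + 3*I)/z = (1 + 3*I)/z)
(-5 - 1*10)*S(12) = (-5 - 1*10)*((1 + 3*I)/12) = (-5 - 10)*((1 + 3*I)/12) = -15*(1/12 + I/4) = -5/4 - 15*I/4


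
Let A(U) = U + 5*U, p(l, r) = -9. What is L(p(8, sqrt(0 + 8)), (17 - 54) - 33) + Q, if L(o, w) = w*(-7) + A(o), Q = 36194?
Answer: 36630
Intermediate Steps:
A(U) = 6*U
L(o, w) = -7*w + 6*o (L(o, w) = w*(-7) + 6*o = -7*w + 6*o)
L(p(8, sqrt(0 + 8)), (17 - 54) - 33) + Q = (-7*((17 - 54) - 33) + 6*(-9)) + 36194 = (-7*(-37 - 33) - 54) + 36194 = (-7*(-70) - 54) + 36194 = (490 - 54) + 36194 = 436 + 36194 = 36630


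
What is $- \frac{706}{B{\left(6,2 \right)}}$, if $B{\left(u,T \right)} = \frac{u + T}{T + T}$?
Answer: $-353$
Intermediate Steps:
$B{\left(u,T \right)} = \frac{T + u}{2 T}$
$- \frac{706}{B{\left(6,2 \right)}} = - \frac{706}{\frac{1}{2} \cdot \frac{1}{2} \left(2 + 6\right)} = - \frac{706}{\frac{1}{2} \cdot \frac{1}{2} \cdot 8} = - \frac{706}{2} = \left(-706\right) \frac{1}{2} = -353$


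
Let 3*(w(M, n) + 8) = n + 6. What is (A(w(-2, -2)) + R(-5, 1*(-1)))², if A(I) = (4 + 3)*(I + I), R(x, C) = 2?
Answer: 75076/9 ≈ 8341.8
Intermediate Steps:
w(M, n) = -6 + n/3 (w(M, n) = -8 + (n + 6)/3 = -8 + (6 + n)/3 = -8 + (2 + n/3) = -6 + n/3)
A(I) = 14*I (A(I) = 7*(2*I) = 14*I)
(A(w(-2, -2)) + R(-5, 1*(-1)))² = (14*(-6 + (⅓)*(-2)) + 2)² = (14*(-6 - ⅔) + 2)² = (14*(-20/3) + 2)² = (-280/3 + 2)² = (-274/3)² = 75076/9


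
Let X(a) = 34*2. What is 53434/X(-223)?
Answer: 26717/34 ≈ 785.79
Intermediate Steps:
X(a) = 68
53434/X(-223) = 53434/68 = 53434*(1/68) = 26717/34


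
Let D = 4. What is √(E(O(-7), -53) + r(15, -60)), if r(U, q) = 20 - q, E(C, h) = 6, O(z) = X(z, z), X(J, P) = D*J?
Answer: √86 ≈ 9.2736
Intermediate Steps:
X(J, P) = 4*J
O(z) = 4*z
√(E(O(-7), -53) + r(15, -60)) = √(6 + (20 - 1*(-60))) = √(6 + (20 + 60)) = √(6 + 80) = √86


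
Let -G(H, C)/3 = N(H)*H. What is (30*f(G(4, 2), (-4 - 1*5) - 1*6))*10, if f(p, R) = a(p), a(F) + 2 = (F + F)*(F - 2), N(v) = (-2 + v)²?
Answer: 1439400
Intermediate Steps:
G(H, C) = -3*H*(-2 + H)² (G(H, C) = -3*(-2 + H)²*H = -3*H*(-2 + H)²)
a(F) = -2 + 2*F*(-2 + F) (a(F) = -2 + (F + F)*(F - 2) = -2 + (2*F)*(-2 + F) = -2 + 2*F*(-2 + F))
f(p, R) = -2 - 4*p + 2*p²
(30*f(G(4, 2), (-4 - 1*5) - 1*6))*10 = (30*(-2 - (-12)*4*(-2 + 4)² + 2*(-3*4*(-2 + 4)²)²))*10 = (30*(-2 - (-12)*4*2² + 2*(-3*4*2²)²))*10 = (30*(-2 - (-12)*4*4 + 2*(-3*4*4)²))*10 = (30*(-2 - 4*(-48) + 2*(-48)²))*10 = (30*(-2 + 192 + 2*2304))*10 = (30*(-2 + 192 + 4608))*10 = (30*4798)*10 = 143940*10 = 1439400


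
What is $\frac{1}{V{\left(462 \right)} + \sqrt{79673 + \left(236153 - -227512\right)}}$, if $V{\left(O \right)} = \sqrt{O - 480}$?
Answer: $\frac{1}{\sqrt{543338} + 3 i \sqrt{2}} \approx 0.0013566 - 7.808 \cdot 10^{-6} i$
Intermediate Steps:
$V{\left(O \right)} = \sqrt{-480 + O}$
$\frac{1}{V{\left(462 \right)} + \sqrt{79673 + \left(236153 - -227512\right)}} = \frac{1}{\sqrt{-480 + 462} + \sqrt{79673 + \left(236153 - -227512\right)}} = \frac{1}{\sqrt{-18} + \sqrt{79673 + \left(236153 + 227512\right)}} = \frac{1}{3 i \sqrt{2} + \sqrt{79673 + 463665}} = \frac{1}{3 i \sqrt{2} + \sqrt{543338}} = \frac{1}{\sqrt{543338} + 3 i \sqrt{2}}$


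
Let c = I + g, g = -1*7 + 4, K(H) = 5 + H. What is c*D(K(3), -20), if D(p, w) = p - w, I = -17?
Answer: -560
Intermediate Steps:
g = -3 (g = -7 + 4 = -3)
c = -20 (c = -17 - 3 = -20)
c*D(K(3), -20) = -20*((5 + 3) - 1*(-20)) = -20*(8 + 20) = -20*28 = -560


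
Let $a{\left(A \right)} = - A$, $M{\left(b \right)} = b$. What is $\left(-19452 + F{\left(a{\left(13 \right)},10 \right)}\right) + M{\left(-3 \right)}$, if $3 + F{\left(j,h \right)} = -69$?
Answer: $-19527$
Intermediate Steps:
$F{\left(j,h \right)} = -72$ ($F{\left(j,h \right)} = -3 - 69 = -72$)
$\left(-19452 + F{\left(a{\left(13 \right)},10 \right)}\right) + M{\left(-3 \right)} = \left(-19452 - 72\right) - 3 = -19524 - 3 = -19527$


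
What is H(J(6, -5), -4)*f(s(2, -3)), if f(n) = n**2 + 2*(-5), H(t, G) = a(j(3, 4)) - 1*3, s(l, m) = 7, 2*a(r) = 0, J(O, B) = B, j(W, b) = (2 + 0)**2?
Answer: -117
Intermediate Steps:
j(W, b) = 4 (j(W, b) = 2**2 = 4)
a(r) = 0 (a(r) = (1/2)*0 = 0)
H(t, G) = -3 (H(t, G) = 0 - 1*3 = 0 - 3 = -3)
f(n) = -10 + n**2 (f(n) = n**2 - 10 = -10 + n**2)
H(J(6, -5), -4)*f(s(2, -3)) = -3*(-10 + 7**2) = -3*(-10 + 49) = -3*39 = -117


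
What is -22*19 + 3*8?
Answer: -394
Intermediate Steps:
-22*19 + 3*8 = -418 + 24 = -394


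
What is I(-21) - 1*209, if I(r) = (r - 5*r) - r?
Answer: -104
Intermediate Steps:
I(r) = -5*r (I(r) = -4*r - r = -5*r)
I(-21) - 1*209 = -5*(-21) - 1*209 = 105 - 209 = -104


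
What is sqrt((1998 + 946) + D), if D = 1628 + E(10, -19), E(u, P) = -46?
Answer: sqrt(4526) ≈ 67.276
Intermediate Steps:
D = 1582 (D = 1628 - 46 = 1582)
sqrt((1998 + 946) + D) = sqrt((1998 + 946) + 1582) = sqrt(2944 + 1582) = sqrt(4526)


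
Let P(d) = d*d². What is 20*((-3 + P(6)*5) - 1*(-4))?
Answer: 21620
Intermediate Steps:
P(d) = d³
20*((-3 + P(6)*5) - 1*(-4)) = 20*((-3 + 6³*5) - 1*(-4)) = 20*((-3 + 216*5) + 4) = 20*((-3 + 1080) + 4) = 20*(1077 + 4) = 20*1081 = 21620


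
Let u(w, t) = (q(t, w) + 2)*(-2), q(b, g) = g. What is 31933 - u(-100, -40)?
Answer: 31737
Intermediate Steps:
u(w, t) = -4 - 2*w (u(w, t) = (w + 2)*(-2) = (2 + w)*(-2) = -4 - 2*w)
31933 - u(-100, -40) = 31933 - (-4 - 2*(-100)) = 31933 - (-4 + 200) = 31933 - 1*196 = 31933 - 196 = 31737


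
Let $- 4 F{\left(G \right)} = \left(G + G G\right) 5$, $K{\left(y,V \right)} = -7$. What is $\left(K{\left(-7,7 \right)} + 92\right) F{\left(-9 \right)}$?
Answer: $-7650$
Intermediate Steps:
$F{\left(G \right)} = - \frac{5 G}{4} - \frac{5 G^{2}}{4}$ ($F{\left(G \right)} = - \frac{\left(G + G G\right) 5}{4} = - \frac{\left(G + G^{2}\right) 5}{4} = - \frac{5 G + 5 G^{2}}{4} = - \frac{5 G}{4} - \frac{5 G^{2}}{4}$)
$\left(K{\left(-7,7 \right)} + 92\right) F{\left(-9 \right)} = \left(-7 + 92\right) \left(\left(- \frac{5}{4}\right) \left(-9\right) \left(1 - 9\right)\right) = 85 \left(\left(- \frac{5}{4}\right) \left(-9\right) \left(-8\right)\right) = 85 \left(-90\right) = -7650$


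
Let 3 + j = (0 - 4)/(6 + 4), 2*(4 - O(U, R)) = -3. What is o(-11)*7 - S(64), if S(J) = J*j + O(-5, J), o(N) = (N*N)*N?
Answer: -91049/10 ≈ -9104.9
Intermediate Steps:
o(N) = N³ (o(N) = N²*N = N³)
O(U, R) = 11/2 (O(U, R) = 4 - ½*(-3) = 4 + 3/2 = 11/2)
j = -17/5 (j = -3 + (0 - 4)/(6 + 4) = -3 - 4/10 = -3 - 4*⅒ = -3 - ⅖ = -17/5 ≈ -3.4000)
S(J) = 11/2 - 17*J/5 (S(J) = J*(-17/5) + 11/2 = -17*J/5 + 11/2 = 11/2 - 17*J/5)
o(-11)*7 - S(64) = (-11)³*7 - (11/2 - 17/5*64) = -1331*7 - (11/2 - 1088/5) = -9317 - 1*(-2121/10) = -9317 + 2121/10 = -91049/10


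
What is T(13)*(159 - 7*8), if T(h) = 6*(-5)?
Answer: -3090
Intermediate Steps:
T(h) = -30
T(13)*(159 - 7*8) = -30*(159 - 7*8) = -30*(159 - 56) = -30*103 = -3090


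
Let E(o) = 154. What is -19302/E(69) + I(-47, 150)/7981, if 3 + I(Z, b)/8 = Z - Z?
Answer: -77026479/614537 ≈ -125.34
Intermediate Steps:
I(Z, b) = -24 (I(Z, b) = -24 + 8*(Z - Z) = -24 + 8*0 = -24 + 0 = -24)
-19302/E(69) + I(-47, 150)/7981 = -19302/154 - 24/7981 = -19302*1/154 - 24*1/7981 = -9651/77 - 24/7981 = -77026479/614537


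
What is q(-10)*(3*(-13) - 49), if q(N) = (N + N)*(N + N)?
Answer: -35200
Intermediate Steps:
q(N) = 4*N**2 (q(N) = (2*N)*(2*N) = 4*N**2)
q(-10)*(3*(-13) - 49) = (4*(-10)**2)*(3*(-13) - 49) = (4*100)*(-39 - 49) = 400*(-88) = -35200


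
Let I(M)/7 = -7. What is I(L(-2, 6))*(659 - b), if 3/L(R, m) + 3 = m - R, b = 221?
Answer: -21462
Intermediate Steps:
L(R, m) = 3/(-3 + m - R) (L(R, m) = 3/(-3 + (m - R)) = 3/(-3 + m - R))
I(M) = -49 (I(M) = 7*(-7) = -49)
I(L(-2, 6))*(659 - b) = -49*(659 - 1*221) = -49*(659 - 221) = -49*438 = -21462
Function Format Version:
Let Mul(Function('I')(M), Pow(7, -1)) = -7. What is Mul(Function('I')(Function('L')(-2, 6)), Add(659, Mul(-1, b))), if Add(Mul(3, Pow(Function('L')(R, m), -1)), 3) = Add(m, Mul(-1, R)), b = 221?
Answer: -21462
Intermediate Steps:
Function('L')(R, m) = Mul(3, Pow(Add(-3, m, Mul(-1, R)), -1)) (Function('L')(R, m) = Mul(3, Pow(Add(-3, Add(m, Mul(-1, R))), -1)) = Mul(3, Pow(Add(-3, m, Mul(-1, R)), -1)))
Function('I')(M) = -49 (Function('I')(M) = Mul(7, -7) = -49)
Mul(Function('I')(Function('L')(-2, 6)), Add(659, Mul(-1, b))) = Mul(-49, Add(659, Mul(-1, 221))) = Mul(-49, Add(659, -221)) = Mul(-49, 438) = -21462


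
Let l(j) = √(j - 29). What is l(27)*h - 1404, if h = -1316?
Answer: -1404 - 1316*I*√2 ≈ -1404.0 - 1861.1*I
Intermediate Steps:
l(j) = √(-29 + j)
l(27)*h - 1404 = √(-29 + 27)*(-1316) - 1404 = √(-2)*(-1316) - 1404 = (I*√2)*(-1316) - 1404 = -1316*I*√2 - 1404 = -1404 - 1316*I*√2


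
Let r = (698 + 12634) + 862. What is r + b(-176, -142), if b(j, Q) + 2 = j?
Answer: 14016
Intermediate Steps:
b(j, Q) = -2 + j
r = 14194 (r = 13332 + 862 = 14194)
r + b(-176, -142) = 14194 + (-2 - 176) = 14194 - 178 = 14016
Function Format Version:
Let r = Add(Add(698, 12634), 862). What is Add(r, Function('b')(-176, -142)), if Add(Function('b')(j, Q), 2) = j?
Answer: 14016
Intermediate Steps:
Function('b')(j, Q) = Add(-2, j)
r = 14194 (r = Add(13332, 862) = 14194)
Add(r, Function('b')(-176, -142)) = Add(14194, Add(-2, -176)) = Add(14194, -178) = 14016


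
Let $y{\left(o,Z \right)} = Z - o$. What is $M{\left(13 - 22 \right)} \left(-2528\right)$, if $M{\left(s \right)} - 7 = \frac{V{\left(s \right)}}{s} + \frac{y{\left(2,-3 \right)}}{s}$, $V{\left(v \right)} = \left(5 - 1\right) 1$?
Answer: $- \frac{161792}{9} \approx -17977.0$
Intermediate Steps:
$V{\left(v \right)} = 4$ ($V{\left(v \right)} = 4 \cdot 1 = 4$)
$M{\left(s \right)} = 7 - \frac{1}{s}$ ($M{\left(s \right)} = 7 + \left(\frac{4}{s} + \frac{-3 - 2}{s}\right) = 7 + \left(\frac{4}{s} - \frac{5}{s}\right) = 7 - \frac{1}{s}$)
$M{\left(13 - 22 \right)} \left(-2528\right) = \left(7 - \frac{1}{13 - 22}\right) \left(-2528\right) = \left(7 - \frac{1}{-9}\right) \left(-2528\right) = \left(7 - - \frac{1}{9}\right) \left(-2528\right) = \left(7 + \frac{1}{9}\right) \left(-2528\right) = \frac{64}{9} \left(-2528\right) = - \frac{161792}{9}$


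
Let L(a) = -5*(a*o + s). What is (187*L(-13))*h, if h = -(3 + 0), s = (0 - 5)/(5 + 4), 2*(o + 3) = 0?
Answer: 323510/3 ≈ 1.0784e+5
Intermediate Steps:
o = -3 (o = -3 + (½)*0 = -3 + 0 = -3)
s = -5/9 ≈ -0.55556
h = -3 (h = -1*3 = -3)
L(a) = 25/9 + 15*a (L(a) = -5*(a*(-3) - 5/9) = -5*(-3*a - 5/9) = -5*(-5/9 - 3*a) = 25/9 + 15*a)
(187*L(-13))*h = (187*(25/9 + 15*(-13)))*(-3) = (187*(25/9 - 195))*(-3) = (187*(-1730/9))*(-3) = -323510/9*(-3) = 323510/3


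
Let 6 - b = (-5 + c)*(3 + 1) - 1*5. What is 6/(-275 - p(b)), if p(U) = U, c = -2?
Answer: -3/157 ≈ -0.019108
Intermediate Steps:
b = 39 (b = 6 - ((-5 - 2)*(3 + 1) - 1*5) = 6 - (-7*4 - 5) = 6 - (-28 - 5) = 6 - 1*(-33) = 6 + 33 = 39)
6/(-275 - p(b)) = 6/(-275 - 1*39) = 6/(-275 - 39) = 6/(-314) = 6*(-1/314) = -3/157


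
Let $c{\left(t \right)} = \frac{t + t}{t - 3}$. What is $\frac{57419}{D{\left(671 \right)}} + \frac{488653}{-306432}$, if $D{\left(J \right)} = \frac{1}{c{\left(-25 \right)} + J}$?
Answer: $\frac{11837676942515}{306432} \approx 3.8631 \cdot 10^{7}$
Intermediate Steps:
$c{\left(t \right)} = \frac{2 t}{-3 + t}$
$D{\left(J \right)} = \frac{1}{\frac{25}{14} + J}$ ($D{\left(J \right)} = \frac{1}{2 \left(-25\right) \frac{1}{-3 - 25} + J} = \frac{1}{2 \left(-25\right) \frac{1}{-28} + J} = \frac{1}{2 \left(-25\right) \left(- \frac{1}{28}\right) + J} = \frac{1}{\frac{25}{14} + J}$)
$\frac{57419}{D{\left(671 \right)}} + \frac{488653}{-306432} = \frac{57419}{14 \frac{1}{25 + 14 \cdot 671}} + \frac{488653}{-306432} = \frac{57419}{14 \frac{1}{25 + 9394}} + 488653 \left(- \frac{1}{306432}\right) = \frac{57419}{14 \cdot \frac{1}{9419}} - \frac{488653}{306432} = \frac{57419}{\frac{14}{9419}} - \frac{488653}{306432} = 57419 \cdot \frac{9419}{14} - \frac{488653}{306432} = \frac{540829561}{14} - \frac{488653}{306432} = \frac{11837676942515}{306432}$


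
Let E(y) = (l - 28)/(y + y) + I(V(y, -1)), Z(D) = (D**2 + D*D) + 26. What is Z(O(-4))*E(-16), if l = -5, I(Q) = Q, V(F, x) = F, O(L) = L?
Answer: -13891/16 ≈ -868.19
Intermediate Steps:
Z(D) = 26 + 2*D**2 (Z(D) = (D**2 + D**2) + 26 = 2*D**2 + 26 = 26 + 2*D**2)
E(y) = y - 33/(2*y) (E(y) = (-5 - 28)/(y + y) + y = -33*1/(2*y) + y = -33/(2*y) + y = y - 33/(2*y))
Z(O(-4))*E(-16) = (26 + 2*(-4)**2)*(-16 - 33/2/(-16)) = (26 + 2*16)*(-16 - 33/2*(-1/16)) = (26 + 32)*(-16 + 33/32) = 58*(-479/32) = -13891/16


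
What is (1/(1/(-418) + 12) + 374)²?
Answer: 3519481056784/25150225 ≈ 1.3994e+5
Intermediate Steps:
(1/(1/(-418) + 12) + 374)² = (1/(-1/418 + 12) + 374)² = (1/(5015/418) + 374)² = (418/5015 + 374)² = (1876028/5015)² = 3519481056784/25150225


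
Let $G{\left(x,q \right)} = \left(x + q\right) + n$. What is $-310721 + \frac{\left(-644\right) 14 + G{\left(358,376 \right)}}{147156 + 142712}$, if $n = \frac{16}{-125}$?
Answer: $- \frac{5629255194383}{18116750} \approx -3.1072 \cdot 10^{5}$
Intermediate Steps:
$n = - \frac{16}{125}$ ($n = 16 \left(- \frac{1}{125}\right) = - \frac{16}{125} \approx -0.128$)
$G{\left(x,q \right)} = - \frac{16}{125} + q + x$ ($G{\left(x,q \right)} = \left(x + q\right) - \frac{16}{125} = \left(q + x\right) - \frac{16}{125} = - \frac{16}{125} + q + x$)
$-310721 + \frac{\left(-644\right) 14 + G{\left(358,376 \right)}}{147156 + 142712} = -310721 + \frac{\left(-644\right) 14 + \left(- \frac{16}{125} + 376 + 358\right)}{147156 + 142712} = -310721 + \frac{-9016 + \frac{91734}{125}}{289868} = -310721 - \frac{517633}{18116750} = - \frac{5629255194383}{18116750}$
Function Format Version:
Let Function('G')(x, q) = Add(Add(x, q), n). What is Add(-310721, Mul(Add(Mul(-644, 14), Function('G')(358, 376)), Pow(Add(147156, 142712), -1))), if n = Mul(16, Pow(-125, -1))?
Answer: Rational(-5629255194383, 18116750) ≈ -3.1072e+5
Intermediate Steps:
n = Rational(-16, 125) (n = Mul(16, Rational(-1, 125)) = Rational(-16, 125) ≈ -0.12800)
Function('G')(x, q) = Add(Rational(-16, 125), q, x) (Function('G')(x, q) = Add(Add(x, q), Rational(-16, 125)) = Add(Add(q, x), Rational(-16, 125)) = Add(Rational(-16, 125), q, x))
Add(-310721, Mul(Add(Mul(-644, 14), Function('G')(358, 376)), Pow(Add(147156, 142712), -1))) = Add(-310721, Mul(Add(Mul(-644, 14), Add(Rational(-16, 125), 376, 358)), Pow(Add(147156, 142712), -1))) = Add(-310721, Mul(Add(-9016, Rational(91734, 125)), Pow(289868, -1))) = Add(-310721, Mul(Rational(-1035266, 125), Rational(1, 289868))) = Add(-310721, Rational(-517633, 18116750)) = Rational(-5629255194383, 18116750)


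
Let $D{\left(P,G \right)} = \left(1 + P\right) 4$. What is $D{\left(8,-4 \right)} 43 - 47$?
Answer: $1501$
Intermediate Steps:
$D{\left(P,G \right)} = 4 + 4 P$
$D{\left(8,-4 \right)} 43 - 47 = \left(4 + 4 \cdot 8\right) 43 - 47 = \left(4 + 32\right) 43 - 47 = 36 \cdot 43 - 47 = 1548 - 47 = 1501$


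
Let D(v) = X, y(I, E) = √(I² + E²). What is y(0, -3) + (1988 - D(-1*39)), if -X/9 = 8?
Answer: 2063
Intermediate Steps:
X = -72 (X = -9*8 = -72)
y(I, E) = √(E² + I²)
D(v) = -72
y(0, -3) + (1988 - D(-1*39)) = √((-3)² + 0²) + (1988 - 1*(-72)) = √(9 + 0) + (1988 + 72) = √9 + 2060 = 3 + 2060 = 2063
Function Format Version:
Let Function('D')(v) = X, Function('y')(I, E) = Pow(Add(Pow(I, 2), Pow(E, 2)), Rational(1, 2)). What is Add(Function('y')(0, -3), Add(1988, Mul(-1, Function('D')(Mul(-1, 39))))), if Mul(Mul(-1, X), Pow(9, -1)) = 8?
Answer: 2063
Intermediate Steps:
X = -72 (X = Mul(-9, 8) = -72)
Function('y')(I, E) = Pow(Add(Pow(E, 2), Pow(I, 2)), Rational(1, 2))
Function('D')(v) = -72
Add(Function('y')(0, -3), Add(1988, Mul(-1, Function('D')(Mul(-1, 39))))) = Add(Pow(Add(Pow(-3, 2), Pow(0, 2)), Rational(1, 2)), Add(1988, Mul(-1, -72))) = Add(Pow(Add(9, 0), Rational(1, 2)), Add(1988, 72)) = Add(Pow(9, Rational(1, 2)), 2060) = Add(3, 2060) = 2063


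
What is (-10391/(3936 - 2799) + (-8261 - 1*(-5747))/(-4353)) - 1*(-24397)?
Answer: 40235728904/1649787 ≈ 24388.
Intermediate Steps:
(-10391/(3936 - 2799) + (-8261 - 1*(-5747))/(-4353)) - 1*(-24397) = (-10391/1137 + (-8261 + 5747)*(-1/4353)) + 24397 = (-10391*1/1137 - 2514*(-1/4353)) + 24397 = (-10391/1137 + 838/1451) + 24397 = -14124535/1649787 + 24397 = 40235728904/1649787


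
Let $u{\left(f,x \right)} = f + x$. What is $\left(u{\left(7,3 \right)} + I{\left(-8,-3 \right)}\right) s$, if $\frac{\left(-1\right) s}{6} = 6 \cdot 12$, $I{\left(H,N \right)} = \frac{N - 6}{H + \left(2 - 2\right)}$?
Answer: $-4806$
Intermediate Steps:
$I{\left(H,N \right)} = \frac{-6 + N}{H}$ ($I{\left(H,N \right)} = \frac{-6 + N}{H + 0} = \frac{-6 + N}{H}$)
$s = -432$ ($s = - 6 \cdot 6 \cdot 12 = \left(-6\right) 72 = -432$)
$\left(u{\left(7,3 \right)} + I{\left(-8,-3 \right)}\right) s = \left(\left(7 + 3\right) + \frac{-6 - 3}{-8}\right) \left(-432\right) = \left(10 - - \frac{9}{8}\right) \left(-432\right) = \left(10 + \frac{9}{8}\right) \left(-432\right) = \frac{89}{8} \left(-432\right) = -4806$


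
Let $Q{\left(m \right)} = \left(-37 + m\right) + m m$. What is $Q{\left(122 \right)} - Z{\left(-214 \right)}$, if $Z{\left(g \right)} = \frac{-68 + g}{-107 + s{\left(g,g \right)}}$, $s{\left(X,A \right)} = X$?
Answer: $\frac{1601589}{107} \approx 14968.0$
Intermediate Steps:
$Q{\left(m \right)} = -37 + m + m^{2}$ ($Q{\left(m \right)} = \left(-37 + m\right) + m^{2} = -37 + m + m^{2}$)
$Z{\left(g \right)} = \frac{-68 + g}{-107 + g}$
$Q{\left(122 \right)} - Z{\left(-214 \right)} = \left(-37 + 122 + 122^{2}\right) - \frac{-68 - 214}{-107 - 214} = \left(-37 + 122 + 14884\right) - \frac{1}{-321} \left(-282\right) = 14969 - \left(- \frac{1}{321}\right) \left(-282\right) = 14969 - \frac{94}{107} = \frac{1601589}{107}$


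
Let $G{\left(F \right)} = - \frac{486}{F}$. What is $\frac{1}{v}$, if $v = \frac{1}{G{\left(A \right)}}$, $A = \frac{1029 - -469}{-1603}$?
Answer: $\frac{55647}{107} \approx 520.07$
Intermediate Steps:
$A = - \frac{214}{229}$ ($A = \left(1029 + 469\right) \left(- \frac{1}{1603}\right) = 1498 \left(- \frac{1}{1603}\right) = - \frac{214}{229} \approx -0.9345$)
$v = \frac{107}{55647}$ ($v = \frac{1}{\left(-486\right) \frac{1}{- \frac{214}{229}}} = \frac{1}{\left(-486\right) \left(- \frac{229}{214}\right)} = \frac{1}{\frac{55647}{107}} = \frac{107}{55647} \approx 0.0019228$)
$\frac{1}{v} = \frac{1}{\frac{107}{55647}} = \frac{55647}{107}$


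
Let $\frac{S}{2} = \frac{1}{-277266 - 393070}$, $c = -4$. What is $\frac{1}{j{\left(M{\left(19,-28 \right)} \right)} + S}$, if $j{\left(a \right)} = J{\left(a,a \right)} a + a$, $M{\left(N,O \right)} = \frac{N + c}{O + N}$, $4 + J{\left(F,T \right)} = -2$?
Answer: $\frac{1005504}{8379197} \approx 0.12$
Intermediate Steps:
$J{\left(F,T \right)} = -6$ ($J{\left(F,T \right)} = -4 - 2 = -6$)
$M{\left(N,O \right)} = \frac{-4 + N}{N + O}$ ($M{\left(N,O \right)} = \frac{N - 4}{O + N} = \frac{-4 + N}{N + O}$)
$j{\left(a \right)} = - 5 a$ ($j{\left(a \right)} = - 6 a + a = - 5 a$)
$S = - \frac{1}{335168}$ ($S = \frac{2}{-277266 - 393070} = \frac{2}{-670336} = 2 \left(- \frac{1}{670336}\right) = - \frac{1}{335168} \approx -2.9836 \cdot 10^{-6}$)
$\frac{1}{j{\left(M{\left(19,-28 \right)} \right)} + S} = \frac{1}{- 5 \frac{-4 + 19}{19 - 28} - \frac{1}{335168}} = \frac{1}{- 5 \frac{1}{-9} \cdot 15 - \frac{1}{335168}} = \frac{1}{- 5 \left(\left(- \frac{1}{9}\right) 15\right) - \frac{1}{335168}} = \frac{1}{\left(-5\right) \left(- \frac{5}{3}\right) - \frac{1}{335168}} = \frac{1}{\frac{25}{3} - \frac{1}{335168}} = \frac{1}{\frac{8379197}{1005504}} = \frac{1005504}{8379197}$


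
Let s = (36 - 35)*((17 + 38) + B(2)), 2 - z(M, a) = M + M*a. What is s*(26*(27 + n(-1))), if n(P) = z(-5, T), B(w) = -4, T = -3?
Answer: 25194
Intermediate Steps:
z(M, a) = 2 - M - M*a (z(M, a) = 2 - (M + M*a) = 2 + (-M - M*a) = 2 - M - M*a)
n(P) = -8 (n(P) = 2 - 1*(-5) - 1*(-5)*(-3) = 2 + 5 - 15 = -8)
s = 51 (s = (36 - 35)*((17 + 38) - 4) = 1*(55 - 4) = 1*51 = 51)
s*(26*(27 + n(-1))) = 51*(26*(27 - 8)) = 51*(26*19) = 51*494 = 25194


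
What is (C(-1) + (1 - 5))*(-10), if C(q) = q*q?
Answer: 30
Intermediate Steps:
C(q) = q²
(C(-1) + (1 - 5))*(-10) = ((-1)² + (1 - 5))*(-10) = (1 - 4)*(-10) = -3*(-10) = 30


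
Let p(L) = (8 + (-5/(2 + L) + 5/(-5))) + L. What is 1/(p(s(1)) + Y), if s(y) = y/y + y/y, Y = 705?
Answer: 4/2851 ≈ 0.0014030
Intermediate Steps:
s(y) = 2 (s(y) = 1 + 1 = 2)
p(L) = 7 + L - 5/(2 + L) (p(L) = (8 + (-5/(2 + L) + 5*(-⅕))) + L = (8 + (-5/(2 + L) - 1)) + L = (8 + (-1 - 5/(2 + L))) + L = (7 - 5/(2 + L)) + L = 7 + L - 5/(2 + L))
1/(p(s(1)) + Y) = 1/((9 + 2² + 9*2)/(2 + 2) + 705) = 1/((9 + 4 + 18)/4 + 705) = 1/((¼)*31 + 705) = 1/(31/4 + 705) = 1/(2851/4) = 4/2851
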